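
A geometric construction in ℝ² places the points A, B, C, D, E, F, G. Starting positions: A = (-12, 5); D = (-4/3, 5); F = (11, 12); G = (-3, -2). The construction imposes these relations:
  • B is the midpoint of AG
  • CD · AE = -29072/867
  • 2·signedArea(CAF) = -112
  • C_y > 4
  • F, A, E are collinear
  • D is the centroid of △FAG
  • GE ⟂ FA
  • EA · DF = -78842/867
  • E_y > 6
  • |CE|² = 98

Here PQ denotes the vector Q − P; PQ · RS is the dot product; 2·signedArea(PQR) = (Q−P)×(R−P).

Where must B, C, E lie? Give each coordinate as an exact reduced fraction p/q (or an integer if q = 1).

1. B_x = -15/2  [B is the midpoint of AG]
2. B_y = 3/2  [B is the midpoint of AG]
   → B = (-15/2, 3/2)
3. E_x = -1651/289  [F, A, E are collinear ∩ GE ⟂ FA]
4. E_y = 1998/289  [F, A, E are collinear ∩ GE ⟂ FA]
   → E = (-1651/289, 1998/289)
5. C_x = 4  [2·signedArea(CAF) = -112 ∩ CD · AE = -29072/867]
6. C_y = 5  [2·signedArea(CAF) = -112 ∩ CD · AE = -29072/867]
   → C = (4, 5)

B = (-15/2, 3/2)
C = (4, 5)
E = (-1651/289, 1998/289)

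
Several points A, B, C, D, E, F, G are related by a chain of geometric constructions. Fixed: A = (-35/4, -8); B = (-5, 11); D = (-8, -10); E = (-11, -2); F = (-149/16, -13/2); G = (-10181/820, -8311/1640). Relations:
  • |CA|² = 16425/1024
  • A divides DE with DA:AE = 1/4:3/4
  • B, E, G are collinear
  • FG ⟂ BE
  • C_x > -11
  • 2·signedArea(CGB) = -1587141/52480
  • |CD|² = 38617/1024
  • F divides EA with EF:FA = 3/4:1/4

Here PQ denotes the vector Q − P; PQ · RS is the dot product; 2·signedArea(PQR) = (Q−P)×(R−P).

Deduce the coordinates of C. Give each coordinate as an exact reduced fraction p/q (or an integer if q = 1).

C = (-325/32, -17/4)

1. C_x = -325/32  [line -26351/1640·x + 6081/820·y + -6910043/52480 = 0 ∩ |CA|² = 16425/1024]
2. C_y = -17/4  [line -26351/1640·x + 6081/820·y + -6910043/52480 = 0 ∩ |CA|² = 16425/1024]
   → C = (-325/32, -17/4)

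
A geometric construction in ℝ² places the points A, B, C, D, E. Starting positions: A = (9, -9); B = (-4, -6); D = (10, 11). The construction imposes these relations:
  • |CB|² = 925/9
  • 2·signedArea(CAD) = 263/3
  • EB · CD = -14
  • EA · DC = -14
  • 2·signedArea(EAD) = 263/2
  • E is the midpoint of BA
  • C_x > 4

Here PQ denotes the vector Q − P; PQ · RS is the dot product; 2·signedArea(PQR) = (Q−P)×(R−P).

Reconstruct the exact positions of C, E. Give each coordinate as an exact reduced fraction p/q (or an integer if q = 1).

1. E_x = 5/2  [E is the midpoint of BA]
2. E_y = -15/2  [E is the midpoint of BA]
   → E = (5/2, -15/2)
3. C_x = 5  [2·signedArea(CAD) = 263/3 ∩ EB · CD = -14]
4. C_y = -4/3  [2·signedArea(CAD) = 263/3 ∩ EB · CD = -14]
   → C = (5, -4/3)

C = (5, -4/3)
E = (5/2, -15/2)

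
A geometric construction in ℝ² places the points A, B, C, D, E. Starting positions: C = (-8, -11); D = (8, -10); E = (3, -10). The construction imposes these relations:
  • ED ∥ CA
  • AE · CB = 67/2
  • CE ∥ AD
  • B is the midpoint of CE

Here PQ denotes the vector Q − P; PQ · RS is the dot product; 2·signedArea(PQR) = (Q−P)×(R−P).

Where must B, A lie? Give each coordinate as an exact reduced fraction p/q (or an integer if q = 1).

1. B_x = -5/2  [B is the midpoint of CE]
2. B_y = -21/2  [B is the midpoint of CE]
   → B = (-5/2, -21/2)
3. A_x = -3  [CE ∥ AD ∩ ED ∥ CA]
4. A_y = -11  [CE ∥ AD ∩ ED ∥ CA]
   → A = (-3, -11)

A = (-3, -11)
B = (-5/2, -21/2)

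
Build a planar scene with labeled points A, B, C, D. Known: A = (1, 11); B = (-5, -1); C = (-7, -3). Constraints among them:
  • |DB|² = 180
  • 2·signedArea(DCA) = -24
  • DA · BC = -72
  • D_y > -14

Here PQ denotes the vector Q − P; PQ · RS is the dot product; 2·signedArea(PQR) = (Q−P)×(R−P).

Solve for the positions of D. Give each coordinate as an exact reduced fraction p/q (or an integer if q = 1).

1. D_x = -11  [2·signedArea(DCA) = -24 ∩ DA · BC = -72]
2. D_y = -13  [2·signedArea(DCA) = -24 ∩ DA · BC = -72]
   → D = (-11, -13)

D = (-11, -13)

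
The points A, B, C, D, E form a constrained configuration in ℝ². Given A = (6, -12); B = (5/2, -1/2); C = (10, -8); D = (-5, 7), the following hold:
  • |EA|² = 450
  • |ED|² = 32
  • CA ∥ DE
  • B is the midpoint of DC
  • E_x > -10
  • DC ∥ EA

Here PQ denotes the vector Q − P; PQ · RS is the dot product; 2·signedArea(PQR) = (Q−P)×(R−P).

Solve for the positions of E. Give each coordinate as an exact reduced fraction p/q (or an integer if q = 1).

E = (-9, 3)

1. E_x = -9  [DC ∥ EA ∩ CA ∥ DE]
2. E_y = 3  [DC ∥ EA ∩ CA ∥ DE]
   → E = (-9, 3)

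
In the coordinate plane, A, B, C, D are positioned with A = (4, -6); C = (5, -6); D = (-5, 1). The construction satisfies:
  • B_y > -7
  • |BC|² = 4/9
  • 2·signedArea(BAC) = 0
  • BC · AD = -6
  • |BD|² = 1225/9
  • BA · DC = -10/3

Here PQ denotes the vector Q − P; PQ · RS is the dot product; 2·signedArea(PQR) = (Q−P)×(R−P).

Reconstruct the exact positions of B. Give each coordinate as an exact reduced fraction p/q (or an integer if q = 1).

1. B_x = 13/3  [2·signedArea(BAC) = 0 ∩ BC · AD = -6]
2. B_y = -6  [2·signedArea(BAC) = 0 ∩ BC · AD = -6]
   → B = (13/3, -6)

B = (13/3, -6)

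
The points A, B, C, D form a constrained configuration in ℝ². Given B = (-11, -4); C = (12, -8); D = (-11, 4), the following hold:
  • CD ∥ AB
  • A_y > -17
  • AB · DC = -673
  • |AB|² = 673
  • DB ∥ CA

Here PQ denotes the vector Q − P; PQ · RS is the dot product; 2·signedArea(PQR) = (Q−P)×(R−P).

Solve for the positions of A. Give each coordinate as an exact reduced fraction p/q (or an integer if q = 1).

1. A_x = 12  [CD ∥ AB ∩ DB ∥ CA]
2. A_y = -16  [CD ∥ AB ∩ DB ∥ CA]
   → A = (12, -16)

A = (12, -16)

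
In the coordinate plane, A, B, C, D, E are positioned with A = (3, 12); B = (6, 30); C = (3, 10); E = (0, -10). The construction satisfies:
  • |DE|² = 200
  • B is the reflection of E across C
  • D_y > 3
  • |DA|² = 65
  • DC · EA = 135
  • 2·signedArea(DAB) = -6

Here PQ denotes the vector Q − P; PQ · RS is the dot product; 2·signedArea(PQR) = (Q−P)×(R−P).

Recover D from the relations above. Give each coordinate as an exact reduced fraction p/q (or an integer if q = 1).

D = (2, 4)

1. D_x = 2  [DC · EA = 135 ∩ 2·signedArea(DAB) = -6]
2. D_y = 4  [DC · EA = 135 ∩ 2·signedArea(DAB) = -6]
   → D = (2, 4)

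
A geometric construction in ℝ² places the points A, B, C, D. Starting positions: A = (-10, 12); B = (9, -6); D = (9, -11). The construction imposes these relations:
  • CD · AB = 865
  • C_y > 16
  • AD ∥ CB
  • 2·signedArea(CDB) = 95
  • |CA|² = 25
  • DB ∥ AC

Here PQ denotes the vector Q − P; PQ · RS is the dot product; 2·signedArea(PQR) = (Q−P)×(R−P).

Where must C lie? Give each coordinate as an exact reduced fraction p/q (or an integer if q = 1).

1. C_x = -10  [AD ∥ CB ∩ DB ∥ AC]
2. C_y = 17  [AD ∥ CB ∩ DB ∥ AC]
   → C = (-10, 17)

C = (-10, 17)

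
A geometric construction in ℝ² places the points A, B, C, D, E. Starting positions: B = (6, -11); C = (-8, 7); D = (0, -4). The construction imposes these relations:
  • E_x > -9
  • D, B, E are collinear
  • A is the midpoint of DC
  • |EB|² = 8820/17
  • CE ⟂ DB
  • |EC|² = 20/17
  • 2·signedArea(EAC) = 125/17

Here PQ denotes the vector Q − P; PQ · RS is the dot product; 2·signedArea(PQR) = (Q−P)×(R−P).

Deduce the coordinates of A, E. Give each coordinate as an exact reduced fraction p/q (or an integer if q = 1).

A = (-4, 3/2)
E = (-150/17, 107/17)

1. A_x = -4  [A is the midpoint of DC]
2. A_y = 3/2  [A is the midpoint of DC]
   → A = (-4, 3/2)
3. E_x = -150/17  [D, B, E are collinear ∩ CE ⟂ DB]
4. E_y = 107/17  [D, B, E are collinear ∩ CE ⟂ DB]
   → E = (-150/17, 107/17)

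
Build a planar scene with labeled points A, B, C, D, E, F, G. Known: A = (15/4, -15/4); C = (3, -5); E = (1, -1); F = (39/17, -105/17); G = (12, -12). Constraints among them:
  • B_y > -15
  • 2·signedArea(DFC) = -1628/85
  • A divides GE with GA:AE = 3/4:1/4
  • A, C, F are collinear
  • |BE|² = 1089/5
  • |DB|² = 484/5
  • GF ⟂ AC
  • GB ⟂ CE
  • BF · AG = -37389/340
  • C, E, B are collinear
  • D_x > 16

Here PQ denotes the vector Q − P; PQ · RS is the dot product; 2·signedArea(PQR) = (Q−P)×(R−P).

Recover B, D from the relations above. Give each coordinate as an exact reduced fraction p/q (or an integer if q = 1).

B = (38/5, -71/5)
D = (82/5, -49/5)

1. B_x = 38/5  [C, E, B are collinear ∩ GB ⟂ CE]
2. B_y = -71/5  [C, E, B are collinear ∩ GB ⟂ CE]
   → B = (38/5, -71/5)
3. D_x = 82/5  [line -20/17·x + 12/17·y + 2228/85 = 0 ∩ |DB|² = 484/5]
4. D_y = -49/5  [line -20/17·x + 12/17·y + 2228/85 = 0 ∩ |DB|² = 484/5]
   → D = (82/5, -49/5)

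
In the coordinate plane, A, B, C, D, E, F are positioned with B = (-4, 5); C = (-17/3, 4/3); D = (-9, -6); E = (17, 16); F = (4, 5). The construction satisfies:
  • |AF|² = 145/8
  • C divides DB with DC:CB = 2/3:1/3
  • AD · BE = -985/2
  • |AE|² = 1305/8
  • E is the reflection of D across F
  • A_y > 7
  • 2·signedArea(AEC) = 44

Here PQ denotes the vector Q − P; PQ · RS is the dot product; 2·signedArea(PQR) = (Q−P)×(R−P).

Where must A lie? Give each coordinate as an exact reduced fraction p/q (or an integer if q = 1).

A = (29/4, 31/4)

1. A_x = 29/4  [2·signedArea(AEC) = 44 ∩ AD · BE = -985/2]
2. A_y = 31/4  [2·signedArea(AEC) = 44 ∩ AD · BE = -985/2]
   → A = (29/4, 31/4)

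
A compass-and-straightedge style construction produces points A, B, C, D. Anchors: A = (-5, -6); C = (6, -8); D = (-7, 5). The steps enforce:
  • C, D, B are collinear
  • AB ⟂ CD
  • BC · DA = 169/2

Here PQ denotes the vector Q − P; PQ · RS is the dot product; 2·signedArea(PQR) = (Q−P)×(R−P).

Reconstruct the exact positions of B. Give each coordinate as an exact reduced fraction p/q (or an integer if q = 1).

1. B_x = -1/2  [C, D, B are collinear ∩ AB ⟂ CD]
2. B_y = -3/2  [C, D, B are collinear ∩ AB ⟂ CD]
   → B = (-1/2, -3/2)

B = (-1/2, -3/2)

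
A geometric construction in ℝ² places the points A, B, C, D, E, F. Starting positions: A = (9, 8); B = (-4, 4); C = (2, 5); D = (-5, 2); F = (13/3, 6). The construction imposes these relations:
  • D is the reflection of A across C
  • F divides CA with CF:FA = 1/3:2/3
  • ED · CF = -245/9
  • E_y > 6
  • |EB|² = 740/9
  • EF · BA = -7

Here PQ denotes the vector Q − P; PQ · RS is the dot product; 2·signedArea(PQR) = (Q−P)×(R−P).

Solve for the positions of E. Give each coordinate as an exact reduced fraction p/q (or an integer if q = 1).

E = (14/3, 20/3)

1. E_x = 14/3  [ED · CF = -245/9 ∩ EF · BA = -7]
2. E_y = 20/3  [ED · CF = -245/9 ∩ EF · BA = -7]
   → E = (14/3, 20/3)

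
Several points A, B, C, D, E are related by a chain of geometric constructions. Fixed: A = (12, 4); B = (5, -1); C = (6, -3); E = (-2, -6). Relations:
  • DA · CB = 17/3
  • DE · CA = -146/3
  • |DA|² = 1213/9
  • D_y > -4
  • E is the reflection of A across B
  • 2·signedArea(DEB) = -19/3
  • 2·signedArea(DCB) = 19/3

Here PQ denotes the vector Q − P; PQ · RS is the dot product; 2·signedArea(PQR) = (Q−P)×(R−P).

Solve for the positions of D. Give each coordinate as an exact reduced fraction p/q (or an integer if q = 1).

D = (3, -10/3)

1. D_x = 3  [2·signedArea(DEB) = -19/3 ∩ DA · CB = 17/3]
2. D_y = -10/3  [2·signedArea(DEB) = -19/3 ∩ DA · CB = 17/3]
   → D = (3, -10/3)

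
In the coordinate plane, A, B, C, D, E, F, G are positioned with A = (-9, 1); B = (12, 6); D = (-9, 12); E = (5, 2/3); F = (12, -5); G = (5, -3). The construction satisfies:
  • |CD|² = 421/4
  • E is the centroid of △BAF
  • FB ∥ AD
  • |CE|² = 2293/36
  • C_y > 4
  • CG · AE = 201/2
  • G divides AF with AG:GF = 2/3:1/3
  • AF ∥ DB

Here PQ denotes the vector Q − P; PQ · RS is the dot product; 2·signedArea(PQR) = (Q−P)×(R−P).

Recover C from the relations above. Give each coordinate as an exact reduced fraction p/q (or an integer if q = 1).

C = (-2, 9/2)

1. C_x = -2  [line -14·x + 1/3·y + -59/2 = 0 ∩ |CE|² = 2293/36]
2. C_y = 9/2  [line -14·x + 1/3·y + -59/2 = 0 ∩ |CE|² = 2293/36]
   → C = (-2, 9/2)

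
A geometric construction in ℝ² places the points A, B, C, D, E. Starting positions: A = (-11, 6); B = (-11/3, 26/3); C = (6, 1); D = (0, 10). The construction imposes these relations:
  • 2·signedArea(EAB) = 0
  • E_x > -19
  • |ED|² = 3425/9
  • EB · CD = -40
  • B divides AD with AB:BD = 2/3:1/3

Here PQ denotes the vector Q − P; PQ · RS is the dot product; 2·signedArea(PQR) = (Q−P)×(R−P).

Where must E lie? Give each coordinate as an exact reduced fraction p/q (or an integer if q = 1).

1. E_x = -55/3  [2·signedArea(EAB) = 0 ∩ EB · CD = -40]
2. E_y = 10/3  [2·signedArea(EAB) = 0 ∩ EB · CD = -40]
   → E = (-55/3, 10/3)

E = (-55/3, 10/3)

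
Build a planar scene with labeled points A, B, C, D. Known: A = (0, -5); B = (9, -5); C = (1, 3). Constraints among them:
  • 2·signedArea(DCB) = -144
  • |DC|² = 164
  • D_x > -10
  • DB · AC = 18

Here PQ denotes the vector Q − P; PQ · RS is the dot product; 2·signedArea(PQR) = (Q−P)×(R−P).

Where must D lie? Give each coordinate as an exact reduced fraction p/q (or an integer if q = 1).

1. D_x = -9  [DB · AC = 18 ∩ 2·signedArea(DCB) = -144]
2. D_y = -5  [DB · AC = 18 ∩ 2·signedArea(DCB) = -144]
   → D = (-9, -5)

D = (-9, -5)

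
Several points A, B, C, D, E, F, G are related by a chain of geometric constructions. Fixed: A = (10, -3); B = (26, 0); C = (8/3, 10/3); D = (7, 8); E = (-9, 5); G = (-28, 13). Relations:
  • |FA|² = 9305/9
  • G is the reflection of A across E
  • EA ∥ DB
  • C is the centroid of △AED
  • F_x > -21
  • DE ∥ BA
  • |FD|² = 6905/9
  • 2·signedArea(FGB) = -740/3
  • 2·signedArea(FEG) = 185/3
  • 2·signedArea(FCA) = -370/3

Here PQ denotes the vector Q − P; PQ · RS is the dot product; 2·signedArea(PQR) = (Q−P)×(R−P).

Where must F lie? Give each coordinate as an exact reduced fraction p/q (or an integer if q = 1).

1. F_x = -62/3  [2·signedArea(FCA) = -370/3 ∩ 2·signedArea(FGB) = -740/3]
2. F_y = 20/3  [2·signedArea(FCA) = -370/3 ∩ 2·signedArea(FGB) = -740/3]
   → F = (-62/3, 20/3)

F = (-62/3, 20/3)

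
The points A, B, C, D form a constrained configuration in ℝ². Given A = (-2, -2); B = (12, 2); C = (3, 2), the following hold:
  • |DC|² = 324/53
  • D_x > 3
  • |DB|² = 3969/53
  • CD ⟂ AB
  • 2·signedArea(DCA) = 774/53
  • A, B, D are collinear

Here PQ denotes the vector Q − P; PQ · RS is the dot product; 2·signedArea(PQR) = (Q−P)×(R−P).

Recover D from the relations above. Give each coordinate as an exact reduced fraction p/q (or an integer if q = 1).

D = (195/53, -20/53)

1. D_x = 195/53  [A, B, D are collinear ∩ CD ⟂ AB]
2. D_y = -20/53  [A, B, D are collinear ∩ CD ⟂ AB]
   → D = (195/53, -20/53)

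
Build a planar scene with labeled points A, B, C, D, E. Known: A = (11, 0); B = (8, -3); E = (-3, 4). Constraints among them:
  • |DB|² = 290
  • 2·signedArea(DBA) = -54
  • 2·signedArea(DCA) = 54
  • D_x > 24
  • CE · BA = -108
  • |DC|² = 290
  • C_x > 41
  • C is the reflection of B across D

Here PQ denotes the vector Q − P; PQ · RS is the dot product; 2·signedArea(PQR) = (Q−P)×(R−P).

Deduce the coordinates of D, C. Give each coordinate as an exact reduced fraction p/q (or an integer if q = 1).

C = (42, -5)
D = (25, -4)

1. D_x = 25  [line -3·x + 3·y + 87 = 0 ∩ |DB|² = 290]
2. D_y = -4  [line -3·x + 3·y + 87 = 0 ∩ |DB|² = 290]
   → D = (25, -4)
3. C_x = 42  [2·signedArea(DCA) = 54 ∩ C is the reflection of B across D]
4. C_y = -5  [2·signedArea(DCA) = 54 ∩ C is the reflection of B across D]
   → C = (42, -5)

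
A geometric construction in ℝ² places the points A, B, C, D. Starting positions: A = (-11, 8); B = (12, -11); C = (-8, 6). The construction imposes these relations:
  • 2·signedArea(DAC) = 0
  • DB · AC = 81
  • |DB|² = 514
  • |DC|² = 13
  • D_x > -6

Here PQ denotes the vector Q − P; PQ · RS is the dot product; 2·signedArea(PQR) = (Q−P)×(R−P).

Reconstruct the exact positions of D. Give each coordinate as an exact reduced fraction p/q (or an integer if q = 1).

1. D_x = -5  [2·signedArea(DAC) = 0 ∩ DB · AC = 81]
2. D_y = 4  [2·signedArea(DAC) = 0 ∩ DB · AC = 81]
   → D = (-5, 4)

D = (-5, 4)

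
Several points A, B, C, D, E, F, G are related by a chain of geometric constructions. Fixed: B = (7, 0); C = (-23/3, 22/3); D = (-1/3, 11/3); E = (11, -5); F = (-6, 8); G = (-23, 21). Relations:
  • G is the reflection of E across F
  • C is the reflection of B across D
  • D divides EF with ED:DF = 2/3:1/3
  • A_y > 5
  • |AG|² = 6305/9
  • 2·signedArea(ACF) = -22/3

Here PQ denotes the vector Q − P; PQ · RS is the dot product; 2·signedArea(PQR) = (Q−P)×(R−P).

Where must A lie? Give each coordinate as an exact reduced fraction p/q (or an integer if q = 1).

A = (-5/3, 16/3)

1. A_x = -5/3  [line -2/3·x + 5/3·y + -10 = 0 ∩ |AG|² = 6305/9]
2. A_y = 16/3  [line -2/3·x + 5/3·y + -10 = 0 ∩ |AG|² = 6305/9]
   → A = (-5/3, 16/3)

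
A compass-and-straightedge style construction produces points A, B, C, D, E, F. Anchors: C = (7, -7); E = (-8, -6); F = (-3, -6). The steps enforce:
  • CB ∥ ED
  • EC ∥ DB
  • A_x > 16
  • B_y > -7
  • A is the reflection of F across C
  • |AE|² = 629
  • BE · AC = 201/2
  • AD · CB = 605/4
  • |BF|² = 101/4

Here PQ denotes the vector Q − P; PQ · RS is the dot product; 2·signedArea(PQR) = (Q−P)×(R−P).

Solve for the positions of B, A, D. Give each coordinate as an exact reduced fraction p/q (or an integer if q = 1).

A = (17, -8)
B = (2, -13/2)
D = (-13, -11/2)

1. A_x = 17  [A is the reflection of F across C]
2. A_y = -8  [A is the reflection of F across C]
   → A = (17, -8)
3. B_x = 2  [line 10·x + -1·y + -53/2 = 0 ∩ |BF|² = 101/4]
4. B_y = -13/2  [line 10·x + -1·y + -53/2 = 0 ∩ |BF|² = 101/4]
   → B = (2, -13/2)
5. D_x = -13  [EC ∥ DB ∩ CB ∥ ED]
6. D_y = -11/2  [EC ∥ DB ∩ CB ∥ ED]
   → D = (-13, -11/2)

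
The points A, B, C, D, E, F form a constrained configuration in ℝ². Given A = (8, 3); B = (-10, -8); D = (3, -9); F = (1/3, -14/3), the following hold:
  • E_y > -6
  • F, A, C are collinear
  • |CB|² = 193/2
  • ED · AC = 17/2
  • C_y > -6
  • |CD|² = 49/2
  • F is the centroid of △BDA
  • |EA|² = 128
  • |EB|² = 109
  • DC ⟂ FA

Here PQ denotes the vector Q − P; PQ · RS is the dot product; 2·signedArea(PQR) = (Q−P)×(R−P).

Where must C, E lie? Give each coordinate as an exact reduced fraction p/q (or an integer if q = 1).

C = (-1/2, -11/2)
E = (0, -5)

1. C_x = -1/2  [F, A, C are collinear ∩ DC ⟂ FA]
2. C_y = -11/2  [F, A, C are collinear ∩ DC ⟂ FA]
   → C = (-1/2, -11/2)
3. E_x = 0  [line 17/2·x + 17/2·y + 85/2 = 0 ∩ |EA|² = 128]
4. E_y = -5  [line 17/2·x + 17/2·y + 85/2 = 0 ∩ |EA|² = 128]
   → E = (0, -5)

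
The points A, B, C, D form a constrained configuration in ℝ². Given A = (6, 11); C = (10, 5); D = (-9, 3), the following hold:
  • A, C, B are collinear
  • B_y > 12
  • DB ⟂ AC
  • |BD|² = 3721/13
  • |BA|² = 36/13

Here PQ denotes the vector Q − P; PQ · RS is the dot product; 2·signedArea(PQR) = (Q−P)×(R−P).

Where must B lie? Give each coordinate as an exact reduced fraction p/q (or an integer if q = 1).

1. B_x = 66/13  [A, C, B are collinear ∩ DB ⟂ AC]
2. B_y = 161/13  [A, C, B are collinear ∩ DB ⟂ AC]
   → B = (66/13, 161/13)

B = (66/13, 161/13)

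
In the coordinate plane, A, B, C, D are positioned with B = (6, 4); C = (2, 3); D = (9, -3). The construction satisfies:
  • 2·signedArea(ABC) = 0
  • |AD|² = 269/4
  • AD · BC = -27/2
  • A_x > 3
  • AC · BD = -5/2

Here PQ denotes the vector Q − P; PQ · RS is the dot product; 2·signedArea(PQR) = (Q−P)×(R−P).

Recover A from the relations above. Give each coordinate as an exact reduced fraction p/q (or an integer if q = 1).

1. A_x = 4  [2·signedArea(ABC) = 0 ∩ AC · BD = -5/2]
2. A_y = 7/2  [2·signedArea(ABC) = 0 ∩ AC · BD = -5/2]
   → A = (4, 7/2)

A = (4, 7/2)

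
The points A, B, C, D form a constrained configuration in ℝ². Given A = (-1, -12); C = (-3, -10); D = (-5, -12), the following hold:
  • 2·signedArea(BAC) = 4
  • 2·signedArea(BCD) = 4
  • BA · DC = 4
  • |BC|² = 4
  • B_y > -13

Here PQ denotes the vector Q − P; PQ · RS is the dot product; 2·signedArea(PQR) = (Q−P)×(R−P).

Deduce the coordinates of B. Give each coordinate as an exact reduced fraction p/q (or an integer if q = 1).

1. B_x = -3  [2·signedArea(BAC) = 4 ∩ 2·signedArea(BCD) = 4]
2. B_y = -12  [2·signedArea(BAC) = 4 ∩ 2·signedArea(BCD) = 4]
   → B = (-3, -12)

B = (-3, -12)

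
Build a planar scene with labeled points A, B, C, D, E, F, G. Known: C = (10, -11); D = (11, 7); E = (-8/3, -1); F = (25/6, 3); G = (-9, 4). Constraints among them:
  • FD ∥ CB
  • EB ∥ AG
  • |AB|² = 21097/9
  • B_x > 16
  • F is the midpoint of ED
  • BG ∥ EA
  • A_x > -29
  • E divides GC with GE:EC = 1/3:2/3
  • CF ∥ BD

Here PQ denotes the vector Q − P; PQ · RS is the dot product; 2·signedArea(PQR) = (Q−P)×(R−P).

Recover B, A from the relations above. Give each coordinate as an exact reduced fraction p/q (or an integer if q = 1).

A = (-57/2, 10)
B = (101/6, -7)

1. B_x = 101/6  [CF ∥ BD ∩ FD ∥ CB]
2. B_y = -7  [CF ∥ BD ∩ FD ∥ CB]
   → B = (101/6, -7)
3. A_x = -57/2  [EB ∥ AG ∩ BG ∥ EA]
4. A_y = 10  [EB ∥ AG ∩ BG ∥ EA]
   → A = (-57/2, 10)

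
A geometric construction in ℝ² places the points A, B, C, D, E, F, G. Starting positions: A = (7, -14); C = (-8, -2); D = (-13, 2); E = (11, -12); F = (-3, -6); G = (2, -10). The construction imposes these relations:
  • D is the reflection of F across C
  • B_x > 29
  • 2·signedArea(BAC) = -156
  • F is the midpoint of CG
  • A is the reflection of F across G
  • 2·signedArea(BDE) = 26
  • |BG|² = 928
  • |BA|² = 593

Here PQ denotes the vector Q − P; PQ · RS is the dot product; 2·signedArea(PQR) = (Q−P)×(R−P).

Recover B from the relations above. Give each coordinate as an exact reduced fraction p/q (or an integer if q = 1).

B = (30, -22)

1. B_x = 30  [2·signedArea(BAC) = -156 ∩ 2·signedArea(BDE) = 26]
2. B_y = -22  [2·signedArea(BAC) = -156 ∩ 2·signedArea(BDE) = 26]
   → B = (30, -22)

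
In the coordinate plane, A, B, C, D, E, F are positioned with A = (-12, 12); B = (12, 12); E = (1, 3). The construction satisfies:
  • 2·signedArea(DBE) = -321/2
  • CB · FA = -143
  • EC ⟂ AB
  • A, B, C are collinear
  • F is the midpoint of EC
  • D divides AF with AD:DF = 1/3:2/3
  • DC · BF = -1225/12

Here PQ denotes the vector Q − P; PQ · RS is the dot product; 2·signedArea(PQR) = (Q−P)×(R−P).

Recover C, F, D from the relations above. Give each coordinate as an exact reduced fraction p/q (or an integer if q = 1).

1. C_x = 1  [A, B, C are collinear ∩ EC ⟂ AB]
2. C_y = 12  [A, B, C are collinear ∩ EC ⟂ AB]
   → C = (1, 12)
3. F_x = 1  [F is the midpoint of EC]
4. F_y = 15/2  [F is the midpoint of EC]
   → F = (1, 15/2)
5. D_x = -23/3  [D divides AF with AD:DF = 1/3:2/3]
6. D_y = 21/2  [D divides AF with AD:DF = 1/3:2/3]
   → D = (-23/3, 21/2)

C = (1, 12)
D = (-23/3, 21/2)
F = (1, 15/2)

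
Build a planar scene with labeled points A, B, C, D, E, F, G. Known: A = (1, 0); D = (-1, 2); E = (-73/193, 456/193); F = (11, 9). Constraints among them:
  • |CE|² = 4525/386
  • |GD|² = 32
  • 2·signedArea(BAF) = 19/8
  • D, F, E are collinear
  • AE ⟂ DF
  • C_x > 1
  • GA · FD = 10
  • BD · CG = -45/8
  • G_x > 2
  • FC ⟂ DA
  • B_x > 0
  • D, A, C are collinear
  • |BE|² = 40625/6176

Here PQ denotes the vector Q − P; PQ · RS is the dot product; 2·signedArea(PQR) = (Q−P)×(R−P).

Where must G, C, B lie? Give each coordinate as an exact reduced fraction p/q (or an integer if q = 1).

B = (7/8, 1/8)
C = (3/2, -1/2)
G = (3, -2)

1. G_x = 3  [line 12·x + 7·y + -22 = 0 ∩ |GD|² = 32]
2. G_y = -2  [line 12·x + 7·y + -22 = 0 ∩ |GD|² = 32]
   → G = (3, -2)
3. C_x = 3/2  [D, A, C are collinear ∩ FC ⟂ DA]
4. C_y = -1/2  [D, A, C are collinear ∩ FC ⟂ DA]
   → C = (3/2, -1/2)
5. B_x = 7/8  [BD · CG = -45/8 ∩ 2·signedArea(BAF) = 19/8]
6. B_y = 1/8  [BD · CG = -45/8 ∩ 2·signedArea(BAF) = 19/8]
   → B = (7/8, 1/8)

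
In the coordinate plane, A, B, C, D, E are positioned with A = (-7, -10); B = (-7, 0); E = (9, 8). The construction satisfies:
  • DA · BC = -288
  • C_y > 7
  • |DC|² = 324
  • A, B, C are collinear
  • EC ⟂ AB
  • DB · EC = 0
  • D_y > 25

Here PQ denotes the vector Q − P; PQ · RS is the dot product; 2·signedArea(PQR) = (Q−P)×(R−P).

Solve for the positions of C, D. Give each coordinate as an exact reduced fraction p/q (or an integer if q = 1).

1. C_x = -7  [A, B, C are collinear ∩ EC ⟂ AB]
2. C_y = 8  [A, B, C are collinear ∩ EC ⟂ AB]
   → C = (-7, 8)
3. D_x = -7  [DB · EC = 0 ∩ DA · BC = -288]
4. D_y = 26  [DB · EC = 0 ∩ DA · BC = -288]
   → D = (-7, 26)

C = (-7, 8)
D = (-7, 26)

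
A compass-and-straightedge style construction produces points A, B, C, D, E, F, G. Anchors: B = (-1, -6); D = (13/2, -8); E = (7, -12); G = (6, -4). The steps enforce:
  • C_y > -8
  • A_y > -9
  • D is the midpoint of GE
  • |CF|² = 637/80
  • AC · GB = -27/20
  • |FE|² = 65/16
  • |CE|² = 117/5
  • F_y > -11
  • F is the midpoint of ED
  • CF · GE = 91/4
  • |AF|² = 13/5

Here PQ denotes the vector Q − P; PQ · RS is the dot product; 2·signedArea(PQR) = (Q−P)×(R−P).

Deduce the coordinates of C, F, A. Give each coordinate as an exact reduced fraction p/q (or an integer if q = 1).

1. F_x = 27/4  [F is the midpoint of ED]
2. F_y = -10  [F is the midpoint of ED]
   → F = (27/4, -10)
3. C_x = 32/5  [line -1·x + 8·y + 64 = 0 ∩ |CF|² = 637/80]
4. C_y = -36/5  [line -1·x + 8·y + 64 = 0 ∩ |CF|² = 637/80]
   → C = (32/5, -36/5)
5. A_x = 131/20  [line 7·x + 2·y + -581/20 = 0 ∩ |AF|² = 13/5]
6. A_y = -42/5  [line 7·x + 2·y + -581/20 = 0 ∩ |AF|² = 13/5]
   → A = (131/20, -42/5)

A = (131/20, -42/5)
C = (32/5, -36/5)
F = (27/4, -10)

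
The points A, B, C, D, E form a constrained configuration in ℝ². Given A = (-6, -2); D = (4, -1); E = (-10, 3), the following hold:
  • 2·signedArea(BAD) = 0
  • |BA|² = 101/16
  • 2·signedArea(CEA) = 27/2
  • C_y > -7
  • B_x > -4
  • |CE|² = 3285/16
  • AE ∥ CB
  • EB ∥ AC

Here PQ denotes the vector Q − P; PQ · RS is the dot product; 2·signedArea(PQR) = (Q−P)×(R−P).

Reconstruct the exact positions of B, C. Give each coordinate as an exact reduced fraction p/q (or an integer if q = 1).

B = (-7/2, -7/4)
C = (1/2, -27/4)

1. B_x = -7/2  [line -1·x + 10·y + 14 = 0 ∩ |BA|² = 101/16]
2. B_y = -7/4  [line -1·x + 10·y + 14 = 0 ∩ |BA|² = 101/16]
   → B = (-7/2, -7/4)
3. C_x = 1/2  [AE ∥ CB ∩ EB ∥ AC]
4. C_y = -27/4  [AE ∥ CB ∩ EB ∥ AC]
   → C = (1/2, -27/4)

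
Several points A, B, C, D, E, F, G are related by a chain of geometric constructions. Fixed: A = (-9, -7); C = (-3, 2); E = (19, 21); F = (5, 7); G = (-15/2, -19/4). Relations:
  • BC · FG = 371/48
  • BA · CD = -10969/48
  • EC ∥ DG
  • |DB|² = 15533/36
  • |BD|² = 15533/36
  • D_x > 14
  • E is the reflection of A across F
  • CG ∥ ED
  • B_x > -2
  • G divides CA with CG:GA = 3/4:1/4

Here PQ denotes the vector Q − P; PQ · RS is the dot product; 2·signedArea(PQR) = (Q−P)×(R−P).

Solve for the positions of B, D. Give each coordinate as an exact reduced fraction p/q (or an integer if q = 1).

B = (-11/6, 17/12)
D = (29/2, 57/4)

1. D_x = 29/2  [EC ∥ DG ∩ CG ∥ ED]
2. D_y = 57/4  [EC ∥ DG ∩ CG ∥ ED]
   → D = (29/2, 57/4)
3. B_x = -11/6  [BC · FG = 371/48 ∩ BA · CD = -10969/48]
4. B_y = 17/12  [BC · FG = 371/48 ∩ BA · CD = -10969/48]
   → B = (-11/6, 17/12)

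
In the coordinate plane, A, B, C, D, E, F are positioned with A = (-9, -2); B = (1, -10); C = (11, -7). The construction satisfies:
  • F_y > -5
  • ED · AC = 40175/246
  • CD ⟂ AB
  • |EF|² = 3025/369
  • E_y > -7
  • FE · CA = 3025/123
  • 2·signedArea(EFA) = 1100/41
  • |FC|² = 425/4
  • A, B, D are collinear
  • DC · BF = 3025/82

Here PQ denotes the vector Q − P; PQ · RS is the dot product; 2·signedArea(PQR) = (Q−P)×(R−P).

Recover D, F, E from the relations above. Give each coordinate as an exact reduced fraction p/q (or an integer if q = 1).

D = (231/41, -562/41)
E = (-97/123, -1657/246)
F = (1, -9/2)

1. D_x = 231/41  [A, B, D are collinear ∩ CD ⟂ AB]
2. D_y = -562/41  [A, B, D are collinear ∩ CD ⟂ AB]
   → D = (231/41, -562/41)
3. F_x = 1  [line 220/41·x + 275/41·y + 2035/82 = 0 ∩ |FC|² = 425/4]
4. F_y = -9/2  [line 220/41·x + 275/41·y + 2035/82 = 0 ∩ |FC|² = 425/4]
   → F = (1, -9/2)
5. E_x = -97/123  [FE · CA = 3025/123 ∩ 2·signedArea(EFA) = 1100/41]
6. E_y = -1657/246  [FE · CA = 3025/123 ∩ 2·signedArea(EFA) = 1100/41]
   → E = (-97/123, -1657/246)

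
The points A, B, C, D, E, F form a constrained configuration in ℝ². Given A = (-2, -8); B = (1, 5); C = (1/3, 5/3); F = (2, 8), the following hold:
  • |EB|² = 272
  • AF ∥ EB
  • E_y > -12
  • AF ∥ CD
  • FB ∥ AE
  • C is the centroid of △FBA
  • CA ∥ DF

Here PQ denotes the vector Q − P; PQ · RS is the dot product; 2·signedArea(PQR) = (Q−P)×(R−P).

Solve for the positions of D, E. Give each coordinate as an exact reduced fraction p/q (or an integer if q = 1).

1. D_x = 13/3  [CA ∥ DF ∩ AF ∥ CD]
2. D_y = 53/3  [CA ∥ DF ∩ AF ∥ CD]
   → D = (13/3, 53/3)
3. E_x = -3  [AF ∥ EB ∩ FB ∥ AE]
4. E_y = -11  [AF ∥ EB ∩ FB ∥ AE]
   → E = (-3, -11)

D = (13/3, 53/3)
E = (-3, -11)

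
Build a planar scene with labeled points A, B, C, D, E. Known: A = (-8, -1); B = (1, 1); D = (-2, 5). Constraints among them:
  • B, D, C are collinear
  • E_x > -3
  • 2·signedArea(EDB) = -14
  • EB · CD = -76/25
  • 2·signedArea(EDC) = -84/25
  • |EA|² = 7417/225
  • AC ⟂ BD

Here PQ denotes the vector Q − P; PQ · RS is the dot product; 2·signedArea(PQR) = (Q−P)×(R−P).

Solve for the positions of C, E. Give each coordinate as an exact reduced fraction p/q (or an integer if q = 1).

1. C_x = -32/25  [B, D, C are collinear ∩ AC ⟂ BD]
2. C_y = 101/25  [B, D, C are collinear ∩ AC ⟂ BD]
   → C = (-32/25, 101/25)
3. E_x = -69/25  [2·signedArea(EDB) = -14 ∩ EB · CD = -76/25]
4. E_y = 101/75  [2·signedArea(EDB) = -14 ∩ EB · CD = -76/25]
   → E = (-69/25, 101/75)

C = (-32/25, 101/25)
E = (-69/25, 101/75)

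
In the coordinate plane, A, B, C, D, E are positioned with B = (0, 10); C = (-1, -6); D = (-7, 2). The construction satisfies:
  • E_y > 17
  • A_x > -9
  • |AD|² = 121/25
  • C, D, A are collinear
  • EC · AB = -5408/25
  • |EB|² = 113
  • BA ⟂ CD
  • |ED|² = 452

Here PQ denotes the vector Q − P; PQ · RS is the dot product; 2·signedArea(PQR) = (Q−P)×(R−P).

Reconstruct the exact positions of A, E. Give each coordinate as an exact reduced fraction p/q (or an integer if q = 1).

A = (-208/25, 94/25)
E = (7, 18)

1. A_x = -208/25  [C, D, A are collinear ∩ BA ⟂ CD]
2. A_y = 94/25  [C, D, A are collinear ∩ BA ⟂ CD]
   → A = (-208/25, 94/25)
3. E_x = 7  [line -208/25·x + -156/25·y + 4264/25 = 0 ∩ |EB|² = 113]
4. E_y = 18  [line -208/25·x + -156/25·y + 4264/25 = 0 ∩ |EB|² = 113]
   → E = (7, 18)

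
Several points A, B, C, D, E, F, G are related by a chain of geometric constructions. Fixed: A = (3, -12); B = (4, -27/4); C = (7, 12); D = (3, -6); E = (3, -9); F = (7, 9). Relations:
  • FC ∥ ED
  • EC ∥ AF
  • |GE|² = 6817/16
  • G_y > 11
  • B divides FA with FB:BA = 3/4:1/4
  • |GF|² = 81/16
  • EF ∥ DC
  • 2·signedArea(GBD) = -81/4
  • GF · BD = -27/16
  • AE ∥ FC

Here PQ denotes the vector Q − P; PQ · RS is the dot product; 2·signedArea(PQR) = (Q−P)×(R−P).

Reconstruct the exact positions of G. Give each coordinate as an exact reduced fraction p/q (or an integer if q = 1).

G = (7, 45/4)

1. G_x = 7  [2·signedArea(GBD) = -81/4 ∩ GF · BD = -27/16]
2. G_y = 45/4  [2·signedArea(GBD) = -81/4 ∩ GF · BD = -27/16]
   → G = (7, 45/4)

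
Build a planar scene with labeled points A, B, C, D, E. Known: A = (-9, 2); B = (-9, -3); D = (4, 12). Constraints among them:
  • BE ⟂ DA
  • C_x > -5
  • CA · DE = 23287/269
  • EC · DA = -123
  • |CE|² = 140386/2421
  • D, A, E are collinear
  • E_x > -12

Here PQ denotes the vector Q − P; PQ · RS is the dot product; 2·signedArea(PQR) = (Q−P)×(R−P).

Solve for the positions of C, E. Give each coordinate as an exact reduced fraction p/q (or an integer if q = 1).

1. E_x = -3071/269  [D, A, E are collinear ∩ BE ⟂ DA]
2. E_y = 38/269  [D, A, E are collinear ∩ BE ⟂ DA]
   → E = (-3071/269, 38/269)
3. C_x = -14/3  [line 4147/269·x + 3190/269·y + 7656/269 = 0 ∩ |CE|² = 140386/2421]
4. C_y = 11/3  [line 4147/269·x + 3190/269·y + 7656/269 = 0 ∩ |CE|² = 140386/2421]
   → C = (-14/3, 11/3)

C = (-14/3, 11/3)
E = (-3071/269, 38/269)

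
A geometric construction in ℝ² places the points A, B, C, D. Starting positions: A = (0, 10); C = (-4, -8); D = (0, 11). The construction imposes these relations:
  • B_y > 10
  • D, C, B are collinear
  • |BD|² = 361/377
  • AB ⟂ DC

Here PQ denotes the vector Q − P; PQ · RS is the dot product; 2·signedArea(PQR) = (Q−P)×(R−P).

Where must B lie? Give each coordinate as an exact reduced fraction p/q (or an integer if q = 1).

B = (-76/377, 3786/377)

1. B_x = -76/377  [D, C, B are collinear ∩ AB ⟂ DC]
2. B_y = 3786/377  [D, C, B are collinear ∩ AB ⟂ DC]
   → B = (-76/377, 3786/377)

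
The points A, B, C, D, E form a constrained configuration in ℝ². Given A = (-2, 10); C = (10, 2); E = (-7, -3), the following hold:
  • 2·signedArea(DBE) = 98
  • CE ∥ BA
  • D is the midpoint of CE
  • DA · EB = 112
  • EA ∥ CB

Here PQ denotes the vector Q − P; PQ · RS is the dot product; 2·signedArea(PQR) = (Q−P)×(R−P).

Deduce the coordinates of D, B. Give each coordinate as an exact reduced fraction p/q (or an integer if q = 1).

B = (15, 15)
D = (3/2, -1/2)

1. D_x = 3/2  [D is the midpoint of CE]
2. D_y = -1/2  [D is the midpoint of CE]
   → D = (3/2, -1/2)
3. B_x = 15  [CE ∥ BA ∩ EA ∥ CB]
4. B_y = 15  [CE ∥ BA ∩ EA ∥ CB]
   → B = (15, 15)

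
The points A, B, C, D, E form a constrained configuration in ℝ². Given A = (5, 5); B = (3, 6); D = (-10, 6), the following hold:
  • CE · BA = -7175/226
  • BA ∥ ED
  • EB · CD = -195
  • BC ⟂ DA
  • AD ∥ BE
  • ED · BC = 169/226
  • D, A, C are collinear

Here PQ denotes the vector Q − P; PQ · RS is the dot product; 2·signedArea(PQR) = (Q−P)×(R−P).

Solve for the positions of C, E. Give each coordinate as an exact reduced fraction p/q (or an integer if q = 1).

1. C_x = 665/226  [D, A, C are collinear ∩ BC ⟂ DA]
2. C_y = 1161/226  [D, A, C are collinear ∩ BC ⟂ DA]
   → C = (665/226, 1161/226)
3. E_x = -12  [BA ∥ ED ∩ AD ∥ BE]
4. E_y = 7  [BA ∥ ED ∩ AD ∥ BE]
   → E = (-12, 7)

C = (665/226, 1161/226)
E = (-12, 7)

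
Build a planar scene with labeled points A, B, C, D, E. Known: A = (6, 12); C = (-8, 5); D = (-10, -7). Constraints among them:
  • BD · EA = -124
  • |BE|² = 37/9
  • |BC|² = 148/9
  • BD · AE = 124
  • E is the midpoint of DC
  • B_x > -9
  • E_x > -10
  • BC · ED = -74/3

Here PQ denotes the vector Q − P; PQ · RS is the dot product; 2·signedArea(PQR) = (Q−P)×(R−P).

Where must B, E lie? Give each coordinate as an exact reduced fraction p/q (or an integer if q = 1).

1. E_x = -9  [E is the midpoint of DC]
2. E_y = -1  [E is the midpoint of DC]
   → E = (-9, -1)
3. B_x = -26/3  [BD · EA = -124 ∩ BC · ED = -74/3]
4. B_y = 1  [BD · EA = -124 ∩ BC · ED = -74/3]
   → B = (-26/3, 1)

B = (-26/3, 1)
E = (-9, -1)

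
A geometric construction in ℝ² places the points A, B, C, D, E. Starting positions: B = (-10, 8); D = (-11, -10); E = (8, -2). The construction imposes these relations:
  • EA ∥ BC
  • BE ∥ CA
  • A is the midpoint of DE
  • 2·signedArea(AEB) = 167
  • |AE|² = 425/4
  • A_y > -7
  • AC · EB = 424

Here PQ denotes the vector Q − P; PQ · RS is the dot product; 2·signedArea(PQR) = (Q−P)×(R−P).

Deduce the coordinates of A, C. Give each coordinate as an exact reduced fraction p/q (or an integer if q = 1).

A = (-3/2, -6)
C = (-39/2, 4)

1. A_x = -3/2  [A is the midpoint of DE]
2. A_y = -6  [A is the midpoint of DE]
   → A = (-3/2, -6)
3. C_x = -39/2  [BE ∥ CA ∩ EA ∥ BC]
4. C_y = 4  [BE ∥ CA ∩ EA ∥ BC]
   → C = (-39/2, 4)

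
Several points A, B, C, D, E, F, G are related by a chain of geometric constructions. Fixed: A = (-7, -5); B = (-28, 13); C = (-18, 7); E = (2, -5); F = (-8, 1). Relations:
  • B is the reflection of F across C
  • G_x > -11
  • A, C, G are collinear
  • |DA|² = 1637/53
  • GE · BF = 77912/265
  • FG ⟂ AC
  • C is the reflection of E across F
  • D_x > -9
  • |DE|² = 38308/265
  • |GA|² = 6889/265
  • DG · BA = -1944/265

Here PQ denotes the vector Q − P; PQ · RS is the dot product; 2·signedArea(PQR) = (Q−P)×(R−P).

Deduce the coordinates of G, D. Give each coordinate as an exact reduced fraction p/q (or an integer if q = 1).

D = (-2336/265, 67/265)
G = (-2768/265, -329/265)

1. G_x = -2768/265  [A, C, G are collinear ∩ FG ⟂ AC]
2. G_y = -329/265  [A, C, G are collinear ∩ FG ⟂ AC]
   → G = (-2768/265, -329/265)
3. D_x = -2336/265  [line -21·x + 18·y + -50262/265 = 0 ∩ |DA|² = 1637/53]
4. D_y = 67/265  [line -21·x + 18·y + -50262/265 = 0 ∩ |DA|² = 1637/53]
   → D = (-2336/265, 67/265)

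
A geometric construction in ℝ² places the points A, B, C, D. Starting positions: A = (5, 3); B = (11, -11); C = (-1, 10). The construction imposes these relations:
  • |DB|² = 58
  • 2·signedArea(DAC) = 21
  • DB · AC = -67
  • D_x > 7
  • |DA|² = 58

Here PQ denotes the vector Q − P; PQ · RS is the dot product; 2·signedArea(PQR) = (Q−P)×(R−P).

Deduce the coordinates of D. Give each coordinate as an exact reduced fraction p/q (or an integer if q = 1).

1. D_x = 8  [DB · AC = -67 ∩ 2·signedArea(DAC) = 21]
2. D_y = -4  [DB · AC = -67 ∩ 2·signedArea(DAC) = 21]
   → D = (8, -4)

D = (8, -4)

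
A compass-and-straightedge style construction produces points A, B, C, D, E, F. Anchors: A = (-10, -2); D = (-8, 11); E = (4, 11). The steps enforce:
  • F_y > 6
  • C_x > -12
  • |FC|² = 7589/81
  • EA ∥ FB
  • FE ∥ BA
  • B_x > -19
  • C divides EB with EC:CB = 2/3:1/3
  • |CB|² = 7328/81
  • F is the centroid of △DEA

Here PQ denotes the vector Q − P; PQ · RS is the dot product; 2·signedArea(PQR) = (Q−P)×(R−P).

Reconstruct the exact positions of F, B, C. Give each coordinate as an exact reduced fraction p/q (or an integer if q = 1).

B = (-56/3, -19/3)
C = (-100/9, -5/9)
F = (-14/3, 20/3)

1. F_x = -14/3  [F is the centroid of △DEA]
2. F_y = 20/3  [F is the centroid of △DEA]
   → F = (-14/3, 20/3)
3. B_x = -56/3  [FE ∥ BA ∩ EA ∥ FB]
4. B_y = -19/3  [FE ∥ BA ∩ EA ∥ FB]
   → B = (-56/3, -19/3)
5. C_x = -100/9  [C divides EB with EC:CB = 2/3:1/3]
6. C_y = -5/9  [C divides EB with EC:CB = 2/3:1/3]
   → C = (-100/9, -5/9)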